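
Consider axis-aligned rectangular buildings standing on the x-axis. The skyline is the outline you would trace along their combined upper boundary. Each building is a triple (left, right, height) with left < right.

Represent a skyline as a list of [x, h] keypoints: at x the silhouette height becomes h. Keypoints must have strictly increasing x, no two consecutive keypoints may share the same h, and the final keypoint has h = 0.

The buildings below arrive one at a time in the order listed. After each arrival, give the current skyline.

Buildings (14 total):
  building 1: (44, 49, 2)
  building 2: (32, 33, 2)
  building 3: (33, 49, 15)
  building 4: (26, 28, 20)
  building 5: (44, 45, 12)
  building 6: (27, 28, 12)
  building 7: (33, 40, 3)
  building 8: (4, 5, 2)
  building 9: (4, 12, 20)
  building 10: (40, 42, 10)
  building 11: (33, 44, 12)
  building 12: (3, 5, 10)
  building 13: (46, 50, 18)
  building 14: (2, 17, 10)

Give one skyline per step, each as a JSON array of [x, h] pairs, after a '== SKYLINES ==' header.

== SKYLINES ==
[[44,2],[49,0]]
[[32,2],[33,0],[44,2],[49,0]]
[[32,2],[33,15],[49,0]]
[[26,20],[28,0],[32,2],[33,15],[49,0]]
[[26,20],[28,0],[32,2],[33,15],[49,0]]
[[26,20],[28,0],[32,2],[33,15],[49,0]]
[[26,20],[28,0],[32,2],[33,15],[49,0]]
[[4,2],[5,0],[26,20],[28,0],[32,2],[33,15],[49,0]]
[[4,20],[12,0],[26,20],[28,0],[32,2],[33,15],[49,0]]
[[4,20],[12,0],[26,20],[28,0],[32,2],[33,15],[49,0]]
[[4,20],[12,0],[26,20],[28,0],[32,2],[33,15],[49,0]]
[[3,10],[4,20],[12,0],[26,20],[28,0],[32,2],[33,15],[49,0]]
[[3,10],[4,20],[12,0],[26,20],[28,0],[32,2],[33,15],[46,18],[50,0]]
[[2,10],[4,20],[12,10],[17,0],[26,20],[28,0],[32,2],[33,15],[46,18],[50,0]]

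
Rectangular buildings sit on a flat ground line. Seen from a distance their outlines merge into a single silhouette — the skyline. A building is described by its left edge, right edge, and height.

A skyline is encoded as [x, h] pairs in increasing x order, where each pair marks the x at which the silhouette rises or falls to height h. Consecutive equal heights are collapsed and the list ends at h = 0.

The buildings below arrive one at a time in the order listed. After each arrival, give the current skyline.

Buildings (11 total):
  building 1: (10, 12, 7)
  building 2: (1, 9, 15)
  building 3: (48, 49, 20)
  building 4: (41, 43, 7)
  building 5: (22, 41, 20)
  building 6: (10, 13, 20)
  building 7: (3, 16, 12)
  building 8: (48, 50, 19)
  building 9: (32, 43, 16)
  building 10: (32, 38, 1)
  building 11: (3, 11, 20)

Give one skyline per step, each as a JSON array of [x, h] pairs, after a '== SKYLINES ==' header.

== SKYLINES ==
[[10,7],[12,0]]
[[1,15],[9,0],[10,7],[12,0]]
[[1,15],[9,0],[10,7],[12,0],[48,20],[49,0]]
[[1,15],[9,0],[10,7],[12,0],[41,7],[43,0],[48,20],[49,0]]
[[1,15],[9,0],[10,7],[12,0],[22,20],[41,7],[43,0],[48,20],[49,0]]
[[1,15],[9,0],[10,20],[13,0],[22,20],[41,7],[43,0],[48,20],[49,0]]
[[1,15],[9,12],[10,20],[13,12],[16,0],[22,20],[41,7],[43,0],[48,20],[49,0]]
[[1,15],[9,12],[10,20],[13,12],[16,0],[22,20],[41,7],[43,0],[48,20],[49,19],[50,0]]
[[1,15],[9,12],[10,20],[13,12],[16,0],[22,20],[41,16],[43,0],[48,20],[49,19],[50,0]]
[[1,15],[9,12],[10,20],[13,12],[16,0],[22,20],[41,16],[43,0],[48,20],[49,19],[50,0]]
[[1,15],[3,20],[13,12],[16,0],[22,20],[41,16],[43,0],[48,20],[49,19],[50,0]]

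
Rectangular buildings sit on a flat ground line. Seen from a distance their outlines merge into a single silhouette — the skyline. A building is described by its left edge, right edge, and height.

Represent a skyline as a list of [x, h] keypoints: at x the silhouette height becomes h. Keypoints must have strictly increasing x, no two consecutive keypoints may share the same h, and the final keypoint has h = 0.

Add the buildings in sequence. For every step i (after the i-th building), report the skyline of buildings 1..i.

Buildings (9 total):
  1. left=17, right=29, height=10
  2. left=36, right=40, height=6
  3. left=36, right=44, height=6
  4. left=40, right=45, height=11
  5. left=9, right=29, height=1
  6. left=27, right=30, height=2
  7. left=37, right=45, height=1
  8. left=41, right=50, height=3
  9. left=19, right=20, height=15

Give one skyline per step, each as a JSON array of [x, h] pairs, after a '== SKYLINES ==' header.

== SKYLINES ==
[[17,10],[29,0]]
[[17,10],[29,0],[36,6],[40,0]]
[[17,10],[29,0],[36,6],[44,0]]
[[17,10],[29,0],[36,6],[40,11],[45,0]]
[[9,1],[17,10],[29,0],[36,6],[40,11],[45,0]]
[[9,1],[17,10],[29,2],[30,0],[36,6],[40,11],[45,0]]
[[9,1],[17,10],[29,2],[30,0],[36,6],[40,11],[45,0]]
[[9,1],[17,10],[29,2],[30,0],[36,6],[40,11],[45,3],[50,0]]
[[9,1],[17,10],[19,15],[20,10],[29,2],[30,0],[36,6],[40,11],[45,3],[50,0]]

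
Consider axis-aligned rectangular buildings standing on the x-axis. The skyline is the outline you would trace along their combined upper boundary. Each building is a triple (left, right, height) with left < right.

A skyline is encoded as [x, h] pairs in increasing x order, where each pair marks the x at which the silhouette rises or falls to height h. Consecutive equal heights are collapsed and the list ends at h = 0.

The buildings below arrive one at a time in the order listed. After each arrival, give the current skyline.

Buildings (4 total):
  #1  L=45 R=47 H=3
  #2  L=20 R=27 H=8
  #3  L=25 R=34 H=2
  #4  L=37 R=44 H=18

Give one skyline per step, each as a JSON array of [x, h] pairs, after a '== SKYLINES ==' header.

== SKYLINES ==
[[45,3],[47,0]]
[[20,8],[27,0],[45,3],[47,0]]
[[20,8],[27,2],[34,0],[45,3],[47,0]]
[[20,8],[27,2],[34,0],[37,18],[44,0],[45,3],[47,0]]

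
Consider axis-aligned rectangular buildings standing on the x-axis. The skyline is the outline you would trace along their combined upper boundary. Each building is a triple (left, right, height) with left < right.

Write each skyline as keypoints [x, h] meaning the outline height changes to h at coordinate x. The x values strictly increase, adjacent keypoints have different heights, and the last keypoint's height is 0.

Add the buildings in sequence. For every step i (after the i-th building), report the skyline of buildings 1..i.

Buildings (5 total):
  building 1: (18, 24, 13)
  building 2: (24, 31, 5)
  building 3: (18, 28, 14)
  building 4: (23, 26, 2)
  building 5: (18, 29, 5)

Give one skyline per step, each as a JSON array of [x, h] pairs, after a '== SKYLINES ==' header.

== SKYLINES ==
[[18,13],[24,0]]
[[18,13],[24,5],[31,0]]
[[18,14],[28,5],[31,0]]
[[18,14],[28,5],[31,0]]
[[18,14],[28,5],[31,0]]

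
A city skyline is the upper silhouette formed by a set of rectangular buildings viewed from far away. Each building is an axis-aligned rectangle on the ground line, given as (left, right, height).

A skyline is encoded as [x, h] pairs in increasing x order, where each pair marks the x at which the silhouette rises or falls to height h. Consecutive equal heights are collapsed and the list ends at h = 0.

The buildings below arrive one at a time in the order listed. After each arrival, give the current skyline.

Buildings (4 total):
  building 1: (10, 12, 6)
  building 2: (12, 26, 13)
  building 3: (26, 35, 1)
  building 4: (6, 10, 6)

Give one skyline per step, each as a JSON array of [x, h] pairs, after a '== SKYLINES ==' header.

== SKYLINES ==
[[10,6],[12,0]]
[[10,6],[12,13],[26,0]]
[[10,6],[12,13],[26,1],[35,0]]
[[6,6],[12,13],[26,1],[35,0]]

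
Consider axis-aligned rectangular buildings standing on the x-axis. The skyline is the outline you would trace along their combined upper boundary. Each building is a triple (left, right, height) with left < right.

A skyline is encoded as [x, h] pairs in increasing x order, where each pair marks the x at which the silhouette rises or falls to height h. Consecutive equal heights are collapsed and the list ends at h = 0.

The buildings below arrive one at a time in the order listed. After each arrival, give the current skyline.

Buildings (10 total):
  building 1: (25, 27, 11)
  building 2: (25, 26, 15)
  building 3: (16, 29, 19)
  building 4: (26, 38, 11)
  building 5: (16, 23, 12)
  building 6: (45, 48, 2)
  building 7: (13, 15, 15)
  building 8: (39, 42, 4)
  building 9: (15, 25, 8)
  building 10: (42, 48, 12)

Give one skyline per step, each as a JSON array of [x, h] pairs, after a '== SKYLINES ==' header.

== SKYLINES ==
[[25,11],[27,0]]
[[25,15],[26,11],[27,0]]
[[16,19],[29,0]]
[[16,19],[29,11],[38,0]]
[[16,19],[29,11],[38,0]]
[[16,19],[29,11],[38,0],[45,2],[48,0]]
[[13,15],[15,0],[16,19],[29,11],[38,0],[45,2],[48,0]]
[[13,15],[15,0],[16,19],[29,11],[38,0],[39,4],[42,0],[45,2],[48,0]]
[[13,15],[15,8],[16,19],[29,11],[38,0],[39,4],[42,0],[45,2],[48,0]]
[[13,15],[15,8],[16,19],[29,11],[38,0],[39,4],[42,12],[48,0]]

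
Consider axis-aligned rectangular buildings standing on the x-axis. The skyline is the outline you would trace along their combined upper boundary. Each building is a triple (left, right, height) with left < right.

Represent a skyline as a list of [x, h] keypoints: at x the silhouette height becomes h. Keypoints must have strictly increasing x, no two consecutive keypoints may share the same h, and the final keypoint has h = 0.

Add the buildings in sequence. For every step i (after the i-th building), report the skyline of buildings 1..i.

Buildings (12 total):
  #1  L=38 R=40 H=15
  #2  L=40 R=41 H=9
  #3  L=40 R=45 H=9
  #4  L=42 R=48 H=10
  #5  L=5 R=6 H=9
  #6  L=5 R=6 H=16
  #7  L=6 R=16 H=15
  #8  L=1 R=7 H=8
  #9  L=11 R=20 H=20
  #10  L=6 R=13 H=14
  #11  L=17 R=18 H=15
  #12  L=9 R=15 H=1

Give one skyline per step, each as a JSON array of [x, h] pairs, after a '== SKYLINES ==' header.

== SKYLINES ==
[[38,15],[40,0]]
[[38,15],[40,9],[41,0]]
[[38,15],[40,9],[45,0]]
[[38,15],[40,9],[42,10],[48,0]]
[[5,9],[6,0],[38,15],[40,9],[42,10],[48,0]]
[[5,16],[6,0],[38,15],[40,9],[42,10],[48,0]]
[[5,16],[6,15],[16,0],[38,15],[40,9],[42,10],[48,0]]
[[1,8],[5,16],[6,15],[16,0],[38,15],[40,9],[42,10],[48,0]]
[[1,8],[5,16],[6,15],[11,20],[20,0],[38,15],[40,9],[42,10],[48,0]]
[[1,8],[5,16],[6,15],[11,20],[20,0],[38,15],[40,9],[42,10],[48,0]]
[[1,8],[5,16],[6,15],[11,20],[20,0],[38,15],[40,9],[42,10],[48,0]]
[[1,8],[5,16],[6,15],[11,20],[20,0],[38,15],[40,9],[42,10],[48,0]]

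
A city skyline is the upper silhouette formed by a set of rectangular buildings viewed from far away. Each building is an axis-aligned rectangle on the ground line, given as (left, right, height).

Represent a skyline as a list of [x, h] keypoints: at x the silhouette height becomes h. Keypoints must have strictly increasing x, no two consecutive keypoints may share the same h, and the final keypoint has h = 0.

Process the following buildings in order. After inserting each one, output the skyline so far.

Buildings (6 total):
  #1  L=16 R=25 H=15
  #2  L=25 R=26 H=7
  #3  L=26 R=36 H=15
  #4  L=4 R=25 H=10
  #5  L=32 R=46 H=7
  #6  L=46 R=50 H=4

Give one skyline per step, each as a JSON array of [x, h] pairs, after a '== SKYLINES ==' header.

== SKYLINES ==
[[16,15],[25,0]]
[[16,15],[25,7],[26,0]]
[[16,15],[25,7],[26,15],[36,0]]
[[4,10],[16,15],[25,7],[26,15],[36,0]]
[[4,10],[16,15],[25,7],[26,15],[36,7],[46,0]]
[[4,10],[16,15],[25,7],[26,15],[36,7],[46,4],[50,0]]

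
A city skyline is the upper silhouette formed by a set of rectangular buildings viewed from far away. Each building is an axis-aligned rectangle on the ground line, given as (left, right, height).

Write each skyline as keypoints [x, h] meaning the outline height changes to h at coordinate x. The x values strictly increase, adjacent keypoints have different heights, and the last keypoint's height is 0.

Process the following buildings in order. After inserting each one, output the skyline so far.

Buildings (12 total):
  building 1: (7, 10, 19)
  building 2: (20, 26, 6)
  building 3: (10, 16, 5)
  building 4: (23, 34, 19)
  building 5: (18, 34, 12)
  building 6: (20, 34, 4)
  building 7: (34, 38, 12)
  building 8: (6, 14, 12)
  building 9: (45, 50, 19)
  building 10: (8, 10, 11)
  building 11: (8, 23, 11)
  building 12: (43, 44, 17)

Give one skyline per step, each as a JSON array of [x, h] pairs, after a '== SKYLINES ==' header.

== SKYLINES ==
[[7,19],[10,0]]
[[7,19],[10,0],[20,6],[26,0]]
[[7,19],[10,5],[16,0],[20,6],[26,0]]
[[7,19],[10,5],[16,0],[20,6],[23,19],[34,0]]
[[7,19],[10,5],[16,0],[18,12],[23,19],[34,0]]
[[7,19],[10,5],[16,0],[18,12],[23,19],[34,0]]
[[7,19],[10,5],[16,0],[18,12],[23,19],[34,12],[38,0]]
[[6,12],[7,19],[10,12],[14,5],[16,0],[18,12],[23,19],[34,12],[38,0]]
[[6,12],[7,19],[10,12],[14,5],[16,0],[18,12],[23,19],[34,12],[38,0],[45,19],[50,0]]
[[6,12],[7,19],[10,12],[14,5],[16,0],[18,12],[23,19],[34,12],[38,0],[45,19],[50,0]]
[[6,12],[7,19],[10,12],[14,11],[18,12],[23,19],[34,12],[38,0],[45,19],[50,0]]
[[6,12],[7,19],[10,12],[14,11],[18,12],[23,19],[34,12],[38,0],[43,17],[44,0],[45,19],[50,0]]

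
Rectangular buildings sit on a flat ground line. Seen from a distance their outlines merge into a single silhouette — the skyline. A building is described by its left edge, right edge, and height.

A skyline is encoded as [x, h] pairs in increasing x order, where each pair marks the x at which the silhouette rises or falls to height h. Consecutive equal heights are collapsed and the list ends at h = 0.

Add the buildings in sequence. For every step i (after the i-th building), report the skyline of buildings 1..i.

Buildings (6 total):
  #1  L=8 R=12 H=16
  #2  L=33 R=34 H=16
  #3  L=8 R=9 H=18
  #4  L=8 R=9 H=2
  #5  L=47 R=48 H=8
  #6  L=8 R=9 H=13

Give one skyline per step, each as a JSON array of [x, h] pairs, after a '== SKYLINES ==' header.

== SKYLINES ==
[[8,16],[12,0]]
[[8,16],[12,0],[33,16],[34,0]]
[[8,18],[9,16],[12,0],[33,16],[34,0]]
[[8,18],[9,16],[12,0],[33,16],[34,0]]
[[8,18],[9,16],[12,0],[33,16],[34,0],[47,8],[48,0]]
[[8,18],[9,16],[12,0],[33,16],[34,0],[47,8],[48,0]]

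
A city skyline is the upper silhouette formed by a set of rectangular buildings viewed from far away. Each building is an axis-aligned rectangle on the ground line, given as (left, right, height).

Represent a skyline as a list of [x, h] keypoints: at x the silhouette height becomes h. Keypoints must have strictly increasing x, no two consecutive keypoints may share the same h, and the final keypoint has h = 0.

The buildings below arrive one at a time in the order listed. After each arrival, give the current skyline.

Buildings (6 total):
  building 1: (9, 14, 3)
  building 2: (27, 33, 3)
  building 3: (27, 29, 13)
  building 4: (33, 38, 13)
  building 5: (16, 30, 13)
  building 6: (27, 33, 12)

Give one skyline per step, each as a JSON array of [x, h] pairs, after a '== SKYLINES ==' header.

== SKYLINES ==
[[9,3],[14,0]]
[[9,3],[14,0],[27,3],[33,0]]
[[9,3],[14,0],[27,13],[29,3],[33,0]]
[[9,3],[14,0],[27,13],[29,3],[33,13],[38,0]]
[[9,3],[14,0],[16,13],[30,3],[33,13],[38,0]]
[[9,3],[14,0],[16,13],[30,12],[33,13],[38,0]]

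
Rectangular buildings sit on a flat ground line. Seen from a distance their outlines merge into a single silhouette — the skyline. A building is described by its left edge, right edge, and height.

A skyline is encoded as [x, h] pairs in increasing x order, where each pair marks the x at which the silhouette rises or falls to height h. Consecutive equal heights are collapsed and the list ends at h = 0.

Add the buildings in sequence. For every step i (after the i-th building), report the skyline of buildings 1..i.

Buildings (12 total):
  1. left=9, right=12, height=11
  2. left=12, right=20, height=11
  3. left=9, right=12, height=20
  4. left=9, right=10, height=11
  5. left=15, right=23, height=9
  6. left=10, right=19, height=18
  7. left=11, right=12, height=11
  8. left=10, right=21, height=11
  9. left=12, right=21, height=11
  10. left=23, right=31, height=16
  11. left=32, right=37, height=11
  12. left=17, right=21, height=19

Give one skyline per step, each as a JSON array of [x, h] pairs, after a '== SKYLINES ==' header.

== SKYLINES ==
[[9,11],[12,0]]
[[9,11],[20,0]]
[[9,20],[12,11],[20,0]]
[[9,20],[12,11],[20,0]]
[[9,20],[12,11],[20,9],[23,0]]
[[9,20],[12,18],[19,11],[20,9],[23,0]]
[[9,20],[12,18],[19,11],[20,9],[23,0]]
[[9,20],[12,18],[19,11],[21,9],[23,0]]
[[9,20],[12,18],[19,11],[21,9],[23,0]]
[[9,20],[12,18],[19,11],[21,9],[23,16],[31,0]]
[[9,20],[12,18],[19,11],[21,9],[23,16],[31,0],[32,11],[37,0]]
[[9,20],[12,18],[17,19],[21,9],[23,16],[31,0],[32,11],[37,0]]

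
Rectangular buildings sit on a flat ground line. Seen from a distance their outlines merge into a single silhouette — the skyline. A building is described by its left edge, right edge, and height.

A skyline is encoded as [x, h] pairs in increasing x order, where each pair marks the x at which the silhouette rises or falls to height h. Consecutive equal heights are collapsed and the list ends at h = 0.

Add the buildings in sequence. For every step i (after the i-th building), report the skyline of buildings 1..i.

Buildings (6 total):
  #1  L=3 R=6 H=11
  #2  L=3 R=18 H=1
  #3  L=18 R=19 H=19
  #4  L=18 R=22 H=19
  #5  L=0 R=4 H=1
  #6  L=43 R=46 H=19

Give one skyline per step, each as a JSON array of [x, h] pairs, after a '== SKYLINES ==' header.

== SKYLINES ==
[[3,11],[6,0]]
[[3,11],[6,1],[18,0]]
[[3,11],[6,1],[18,19],[19,0]]
[[3,11],[6,1],[18,19],[22,0]]
[[0,1],[3,11],[6,1],[18,19],[22,0]]
[[0,1],[3,11],[6,1],[18,19],[22,0],[43,19],[46,0]]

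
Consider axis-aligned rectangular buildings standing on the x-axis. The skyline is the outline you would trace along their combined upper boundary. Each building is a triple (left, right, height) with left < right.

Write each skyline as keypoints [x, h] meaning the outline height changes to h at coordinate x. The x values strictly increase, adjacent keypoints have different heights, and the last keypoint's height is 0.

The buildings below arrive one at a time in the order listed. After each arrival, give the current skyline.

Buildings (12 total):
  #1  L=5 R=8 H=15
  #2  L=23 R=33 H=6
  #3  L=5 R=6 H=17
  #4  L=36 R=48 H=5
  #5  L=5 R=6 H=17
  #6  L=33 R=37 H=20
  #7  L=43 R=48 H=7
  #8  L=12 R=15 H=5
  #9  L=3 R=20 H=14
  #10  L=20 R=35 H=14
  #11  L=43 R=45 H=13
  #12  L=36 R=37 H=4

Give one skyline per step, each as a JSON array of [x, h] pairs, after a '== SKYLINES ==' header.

== SKYLINES ==
[[5,15],[8,0]]
[[5,15],[8,0],[23,6],[33,0]]
[[5,17],[6,15],[8,0],[23,6],[33,0]]
[[5,17],[6,15],[8,0],[23,6],[33,0],[36,5],[48,0]]
[[5,17],[6,15],[8,0],[23,6],[33,0],[36,5],[48,0]]
[[5,17],[6,15],[8,0],[23,6],[33,20],[37,5],[48,0]]
[[5,17],[6,15],[8,0],[23,6],[33,20],[37,5],[43,7],[48,0]]
[[5,17],[6,15],[8,0],[12,5],[15,0],[23,6],[33,20],[37,5],[43,7],[48,0]]
[[3,14],[5,17],[6,15],[8,14],[20,0],[23,6],[33,20],[37,5],[43,7],[48,0]]
[[3,14],[5,17],[6,15],[8,14],[33,20],[37,5],[43,7],[48,0]]
[[3,14],[5,17],[6,15],[8,14],[33,20],[37,5],[43,13],[45,7],[48,0]]
[[3,14],[5,17],[6,15],[8,14],[33,20],[37,5],[43,13],[45,7],[48,0]]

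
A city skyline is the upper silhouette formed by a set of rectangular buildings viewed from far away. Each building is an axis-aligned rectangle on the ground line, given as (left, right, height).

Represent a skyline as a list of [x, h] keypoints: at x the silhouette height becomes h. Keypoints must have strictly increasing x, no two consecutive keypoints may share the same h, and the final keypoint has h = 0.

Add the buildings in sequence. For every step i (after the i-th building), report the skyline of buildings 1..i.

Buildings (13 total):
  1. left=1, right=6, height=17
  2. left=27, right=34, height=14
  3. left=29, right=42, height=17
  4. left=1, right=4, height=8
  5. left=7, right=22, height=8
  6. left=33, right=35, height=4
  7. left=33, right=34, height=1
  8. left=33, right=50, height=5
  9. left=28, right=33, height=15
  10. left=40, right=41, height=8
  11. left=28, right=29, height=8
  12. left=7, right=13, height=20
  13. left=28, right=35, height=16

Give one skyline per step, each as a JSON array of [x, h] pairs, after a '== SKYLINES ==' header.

== SKYLINES ==
[[1,17],[6,0]]
[[1,17],[6,0],[27,14],[34,0]]
[[1,17],[6,0],[27,14],[29,17],[42,0]]
[[1,17],[6,0],[27,14],[29,17],[42,0]]
[[1,17],[6,0],[7,8],[22,0],[27,14],[29,17],[42,0]]
[[1,17],[6,0],[7,8],[22,0],[27,14],[29,17],[42,0]]
[[1,17],[6,0],[7,8],[22,0],[27,14],[29,17],[42,0]]
[[1,17],[6,0],[7,8],[22,0],[27,14],[29,17],[42,5],[50,0]]
[[1,17],[6,0],[7,8],[22,0],[27,14],[28,15],[29,17],[42,5],[50,0]]
[[1,17],[6,0],[7,8],[22,0],[27,14],[28,15],[29,17],[42,5],[50,0]]
[[1,17],[6,0],[7,8],[22,0],[27,14],[28,15],[29,17],[42,5],[50,0]]
[[1,17],[6,0],[7,20],[13,8],[22,0],[27,14],[28,15],[29,17],[42,5],[50,0]]
[[1,17],[6,0],[7,20],[13,8],[22,0],[27,14],[28,16],[29,17],[42,5],[50,0]]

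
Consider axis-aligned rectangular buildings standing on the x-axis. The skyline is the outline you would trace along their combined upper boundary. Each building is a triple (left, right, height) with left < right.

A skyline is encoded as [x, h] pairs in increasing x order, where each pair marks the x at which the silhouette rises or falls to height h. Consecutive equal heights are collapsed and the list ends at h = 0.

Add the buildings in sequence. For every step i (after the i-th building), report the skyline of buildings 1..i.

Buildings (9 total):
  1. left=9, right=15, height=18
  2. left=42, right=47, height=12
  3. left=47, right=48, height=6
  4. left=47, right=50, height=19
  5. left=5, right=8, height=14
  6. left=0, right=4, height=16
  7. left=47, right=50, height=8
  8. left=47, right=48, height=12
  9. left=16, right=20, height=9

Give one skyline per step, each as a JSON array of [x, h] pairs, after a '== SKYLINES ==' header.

== SKYLINES ==
[[9,18],[15,0]]
[[9,18],[15,0],[42,12],[47,0]]
[[9,18],[15,0],[42,12],[47,6],[48,0]]
[[9,18],[15,0],[42,12],[47,19],[50,0]]
[[5,14],[8,0],[9,18],[15,0],[42,12],[47,19],[50,0]]
[[0,16],[4,0],[5,14],[8,0],[9,18],[15,0],[42,12],[47,19],[50,0]]
[[0,16],[4,0],[5,14],[8,0],[9,18],[15,0],[42,12],[47,19],[50,0]]
[[0,16],[4,0],[5,14],[8,0],[9,18],[15,0],[42,12],[47,19],[50,0]]
[[0,16],[4,0],[5,14],[8,0],[9,18],[15,0],[16,9],[20,0],[42,12],[47,19],[50,0]]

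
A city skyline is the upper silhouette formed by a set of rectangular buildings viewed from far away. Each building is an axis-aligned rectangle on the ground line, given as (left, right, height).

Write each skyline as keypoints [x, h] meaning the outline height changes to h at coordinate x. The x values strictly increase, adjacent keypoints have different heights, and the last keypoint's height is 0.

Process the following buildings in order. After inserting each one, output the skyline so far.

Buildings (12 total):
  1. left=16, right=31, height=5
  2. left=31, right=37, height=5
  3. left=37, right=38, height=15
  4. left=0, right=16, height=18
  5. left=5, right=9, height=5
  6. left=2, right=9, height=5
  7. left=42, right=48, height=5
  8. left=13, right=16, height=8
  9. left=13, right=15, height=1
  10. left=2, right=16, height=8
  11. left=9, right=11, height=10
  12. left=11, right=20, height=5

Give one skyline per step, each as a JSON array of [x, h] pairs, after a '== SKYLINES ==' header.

== SKYLINES ==
[[16,5],[31,0]]
[[16,5],[37,0]]
[[16,5],[37,15],[38,0]]
[[0,18],[16,5],[37,15],[38,0]]
[[0,18],[16,5],[37,15],[38,0]]
[[0,18],[16,5],[37,15],[38,0]]
[[0,18],[16,5],[37,15],[38,0],[42,5],[48,0]]
[[0,18],[16,5],[37,15],[38,0],[42,5],[48,0]]
[[0,18],[16,5],[37,15],[38,0],[42,5],[48,0]]
[[0,18],[16,5],[37,15],[38,0],[42,5],[48,0]]
[[0,18],[16,5],[37,15],[38,0],[42,5],[48,0]]
[[0,18],[16,5],[37,15],[38,0],[42,5],[48,0]]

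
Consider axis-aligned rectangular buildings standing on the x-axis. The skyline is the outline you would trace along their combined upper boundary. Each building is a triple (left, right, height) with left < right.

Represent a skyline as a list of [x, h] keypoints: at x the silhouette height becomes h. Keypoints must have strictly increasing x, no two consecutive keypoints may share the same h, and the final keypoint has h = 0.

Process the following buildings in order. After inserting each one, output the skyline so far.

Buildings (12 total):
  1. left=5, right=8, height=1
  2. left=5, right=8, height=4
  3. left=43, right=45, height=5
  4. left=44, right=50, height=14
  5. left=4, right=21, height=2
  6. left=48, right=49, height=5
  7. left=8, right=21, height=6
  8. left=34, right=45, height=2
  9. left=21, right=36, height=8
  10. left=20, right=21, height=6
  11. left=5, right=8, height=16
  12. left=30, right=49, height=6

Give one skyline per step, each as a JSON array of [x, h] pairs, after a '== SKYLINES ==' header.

== SKYLINES ==
[[5,1],[8,0]]
[[5,4],[8,0]]
[[5,4],[8,0],[43,5],[45,0]]
[[5,4],[8,0],[43,5],[44,14],[50,0]]
[[4,2],[5,4],[8,2],[21,0],[43,5],[44,14],[50,0]]
[[4,2],[5,4],[8,2],[21,0],[43,5],[44,14],[50,0]]
[[4,2],[5,4],[8,6],[21,0],[43,5],[44,14],[50,0]]
[[4,2],[5,4],[8,6],[21,0],[34,2],[43,5],[44,14],[50,0]]
[[4,2],[5,4],[8,6],[21,8],[36,2],[43,5],[44,14],[50,0]]
[[4,2],[5,4],[8,6],[21,8],[36,2],[43,5],[44,14],[50,0]]
[[4,2],[5,16],[8,6],[21,8],[36,2],[43,5],[44,14],[50,0]]
[[4,2],[5,16],[8,6],[21,8],[36,6],[44,14],[50,0]]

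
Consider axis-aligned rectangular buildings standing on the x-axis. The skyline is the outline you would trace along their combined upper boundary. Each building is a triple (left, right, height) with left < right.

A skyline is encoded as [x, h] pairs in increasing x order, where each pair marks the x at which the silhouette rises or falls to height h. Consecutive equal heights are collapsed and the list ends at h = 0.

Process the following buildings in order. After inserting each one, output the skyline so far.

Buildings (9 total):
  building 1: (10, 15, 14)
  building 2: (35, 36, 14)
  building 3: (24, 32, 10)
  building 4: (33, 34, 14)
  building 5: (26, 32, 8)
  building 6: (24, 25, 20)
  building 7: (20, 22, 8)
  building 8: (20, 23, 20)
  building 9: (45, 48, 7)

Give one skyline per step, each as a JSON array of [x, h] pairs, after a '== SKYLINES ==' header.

== SKYLINES ==
[[10,14],[15,0]]
[[10,14],[15,0],[35,14],[36,0]]
[[10,14],[15,0],[24,10],[32,0],[35,14],[36,0]]
[[10,14],[15,0],[24,10],[32,0],[33,14],[34,0],[35,14],[36,0]]
[[10,14],[15,0],[24,10],[32,0],[33,14],[34,0],[35,14],[36,0]]
[[10,14],[15,0],[24,20],[25,10],[32,0],[33,14],[34,0],[35,14],[36,0]]
[[10,14],[15,0],[20,8],[22,0],[24,20],[25,10],[32,0],[33,14],[34,0],[35,14],[36,0]]
[[10,14],[15,0],[20,20],[23,0],[24,20],[25,10],[32,0],[33,14],[34,0],[35,14],[36,0]]
[[10,14],[15,0],[20,20],[23,0],[24,20],[25,10],[32,0],[33,14],[34,0],[35,14],[36,0],[45,7],[48,0]]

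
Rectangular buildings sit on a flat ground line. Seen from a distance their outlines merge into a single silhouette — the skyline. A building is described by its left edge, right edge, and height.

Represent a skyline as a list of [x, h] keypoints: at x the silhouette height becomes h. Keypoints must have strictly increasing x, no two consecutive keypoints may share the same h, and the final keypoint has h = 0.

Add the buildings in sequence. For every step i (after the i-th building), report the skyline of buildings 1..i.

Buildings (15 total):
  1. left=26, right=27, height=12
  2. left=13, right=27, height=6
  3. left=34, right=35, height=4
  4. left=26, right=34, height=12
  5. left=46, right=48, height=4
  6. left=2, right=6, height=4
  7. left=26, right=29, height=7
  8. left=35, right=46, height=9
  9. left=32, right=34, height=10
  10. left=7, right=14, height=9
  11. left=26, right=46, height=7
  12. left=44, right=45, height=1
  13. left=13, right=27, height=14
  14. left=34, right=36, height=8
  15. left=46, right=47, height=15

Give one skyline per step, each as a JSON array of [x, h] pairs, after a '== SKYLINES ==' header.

== SKYLINES ==
[[26,12],[27,0]]
[[13,6],[26,12],[27,0]]
[[13,6],[26,12],[27,0],[34,4],[35,0]]
[[13,6],[26,12],[34,4],[35,0]]
[[13,6],[26,12],[34,4],[35,0],[46,4],[48,0]]
[[2,4],[6,0],[13,6],[26,12],[34,4],[35,0],[46,4],[48,0]]
[[2,4],[6,0],[13,6],[26,12],[34,4],[35,0],[46,4],[48,0]]
[[2,4],[6,0],[13,6],[26,12],[34,4],[35,9],[46,4],[48,0]]
[[2,4],[6,0],[13,6],[26,12],[34,4],[35,9],[46,4],[48,0]]
[[2,4],[6,0],[7,9],[14,6],[26,12],[34,4],[35,9],[46,4],[48,0]]
[[2,4],[6,0],[7,9],[14,6],[26,12],[34,7],[35,9],[46,4],[48,0]]
[[2,4],[6,0],[7,9],[14,6],[26,12],[34,7],[35,9],[46,4],[48,0]]
[[2,4],[6,0],[7,9],[13,14],[27,12],[34,7],[35,9],[46,4],[48,0]]
[[2,4],[6,0],[7,9],[13,14],[27,12],[34,8],[35,9],[46,4],[48,0]]
[[2,4],[6,0],[7,9],[13,14],[27,12],[34,8],[35,9],[46,15],[47,4],[48,0]]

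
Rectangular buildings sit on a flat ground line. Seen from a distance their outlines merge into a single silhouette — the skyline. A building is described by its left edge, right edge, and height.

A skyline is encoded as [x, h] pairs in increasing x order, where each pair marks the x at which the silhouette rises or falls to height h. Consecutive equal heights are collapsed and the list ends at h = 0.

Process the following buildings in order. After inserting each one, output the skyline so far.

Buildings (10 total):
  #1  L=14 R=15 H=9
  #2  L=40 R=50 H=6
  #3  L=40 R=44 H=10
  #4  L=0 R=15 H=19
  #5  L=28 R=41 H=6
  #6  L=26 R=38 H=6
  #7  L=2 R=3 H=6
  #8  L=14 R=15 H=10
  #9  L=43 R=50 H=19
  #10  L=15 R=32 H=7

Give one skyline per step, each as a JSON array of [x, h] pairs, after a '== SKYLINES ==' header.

== SKYLINES ==
[[14,9],[15,0]]
[[14,9],[15,0],[40,6],[50,0]]
[[14,9],[15,0],[40,10],[44,6],[50,0]]
[[0,19],[15,0],[40,10],[44,6],[50,0]]
[[0,19],[15,0],[28,6],[40,10],[44,6],[50,0]]
[[0,19],[15,0],[26,6],[40,10],[44,6],[50,0]]
[[0,19],[15,0],[26,6],[40,10],[44,6],[50,0]]
[[0,19],[15,0],[26,6],[40,10],[44,6],[50,0]]
[[0,19],[15,0],[26,6],[40,10],[43,19],[50,0]]
[[0,19],[15,7],[32,6],[40,10],[43,19],[50,0]]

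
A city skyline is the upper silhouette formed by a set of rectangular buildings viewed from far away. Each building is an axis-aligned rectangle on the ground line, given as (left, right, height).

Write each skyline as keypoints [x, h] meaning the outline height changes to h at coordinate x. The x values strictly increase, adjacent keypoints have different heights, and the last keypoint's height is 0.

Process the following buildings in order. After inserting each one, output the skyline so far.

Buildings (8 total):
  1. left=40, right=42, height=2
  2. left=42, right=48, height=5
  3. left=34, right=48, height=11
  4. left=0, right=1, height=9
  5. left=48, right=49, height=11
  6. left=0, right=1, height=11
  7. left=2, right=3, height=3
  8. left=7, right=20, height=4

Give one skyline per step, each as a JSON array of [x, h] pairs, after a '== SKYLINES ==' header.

== SKYLINES ==
[[40,2],[42,0]]
[[40,2],[42,5],[48,0]]
[[34,11],[48,0]]
[[0,9],[1,0],[34,11],[48,0]]
[[0,9],[1,0],[34,11],[49,0]]
[[0,11],[1,0],[34,11],[49,0]]
[[0,11],[1,0],[2,3],[3,0],[34,11],[49,0]]
[[0,11],[1,0],[2,3],[3,0],[7,4],[20,0],[34,11],[49,0]]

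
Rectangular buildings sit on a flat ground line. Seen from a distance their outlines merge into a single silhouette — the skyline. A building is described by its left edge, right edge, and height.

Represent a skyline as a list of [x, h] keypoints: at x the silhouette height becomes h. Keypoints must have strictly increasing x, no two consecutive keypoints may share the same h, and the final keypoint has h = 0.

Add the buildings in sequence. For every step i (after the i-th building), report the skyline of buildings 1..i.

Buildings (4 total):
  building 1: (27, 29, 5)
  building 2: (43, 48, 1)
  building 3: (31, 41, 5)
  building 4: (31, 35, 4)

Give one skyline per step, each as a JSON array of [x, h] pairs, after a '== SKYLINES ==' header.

== SKYLINES ==
[[27,5],[29,0]]
[[27,5],[29,0],[43,1],[48,0]]
[[27,5],[29,0],[31,5],[41,0],[43,1],[48,0]]
[[27,5],[29,0],[31,5],[41,0],[43,1],[48,0]]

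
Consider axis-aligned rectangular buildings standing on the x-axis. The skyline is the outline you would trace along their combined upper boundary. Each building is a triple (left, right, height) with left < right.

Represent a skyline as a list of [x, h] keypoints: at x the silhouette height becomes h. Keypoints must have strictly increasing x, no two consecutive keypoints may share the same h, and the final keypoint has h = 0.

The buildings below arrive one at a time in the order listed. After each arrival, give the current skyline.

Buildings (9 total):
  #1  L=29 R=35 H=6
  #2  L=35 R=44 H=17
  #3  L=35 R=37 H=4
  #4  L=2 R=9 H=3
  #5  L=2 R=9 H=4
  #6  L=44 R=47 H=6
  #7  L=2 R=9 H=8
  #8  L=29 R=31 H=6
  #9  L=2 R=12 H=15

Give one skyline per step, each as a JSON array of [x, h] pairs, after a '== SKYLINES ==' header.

== SKYLINES ==
[[29,6],[35,0]]
[[29,6],[35,17],[44,0]]
[[29,6],[35,17],[44,0]]
[[2,3],[9,0],[29,6],[35,17],[44,0]]
[[2,4],[9,0],[29,6],[35,17],[44,0]]
[[2,4],[9,0],[29,6],[35,17],[44,6],[47,0]]
[[2,8],[9,0],[29,6],[35,17],[44,6],[47,0]]
[[2,8],[9,0],[29,6],[35,17],[44,6],[47,0]]
[[2,15],[12,0],[29,6],[35,17],[44,6],[47,0]]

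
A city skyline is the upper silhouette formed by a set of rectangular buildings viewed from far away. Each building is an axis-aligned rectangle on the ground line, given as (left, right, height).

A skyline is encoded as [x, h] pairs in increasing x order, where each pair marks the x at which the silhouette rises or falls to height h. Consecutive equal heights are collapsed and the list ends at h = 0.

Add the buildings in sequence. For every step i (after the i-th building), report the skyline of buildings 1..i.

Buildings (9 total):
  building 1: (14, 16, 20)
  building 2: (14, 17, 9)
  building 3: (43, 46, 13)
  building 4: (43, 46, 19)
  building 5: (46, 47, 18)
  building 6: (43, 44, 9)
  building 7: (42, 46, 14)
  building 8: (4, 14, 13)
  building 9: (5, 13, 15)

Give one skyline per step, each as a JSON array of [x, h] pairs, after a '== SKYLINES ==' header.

== SKYLINES ==
[[14,20],[16,0]]
[[14,20],[16,9],[17,0]]
[[14,20],[16,9],[17,0],[43,13],[46,0]]
[[14,20],[16,9],[17,0],[43,19],[46,0]]
[[14,20],[16,9],[17,0],[43,19],[46,18],[47,0]]
[[14,20],[16,9],[17,0],[43,19],[46,18],[47,0]]
[[14,20],[16,9],[17,0],[42,14],[43,19],[46,18],[47,0]]
[[4,13],[14,20],[16,9],[17,0],[42,14],[43,19],[46,18],[47,0]]
[[4,13],[5,15],[13,13],[14,20],[16,9],[17,0],[42,14],[43,19],[46,18],[47,0]]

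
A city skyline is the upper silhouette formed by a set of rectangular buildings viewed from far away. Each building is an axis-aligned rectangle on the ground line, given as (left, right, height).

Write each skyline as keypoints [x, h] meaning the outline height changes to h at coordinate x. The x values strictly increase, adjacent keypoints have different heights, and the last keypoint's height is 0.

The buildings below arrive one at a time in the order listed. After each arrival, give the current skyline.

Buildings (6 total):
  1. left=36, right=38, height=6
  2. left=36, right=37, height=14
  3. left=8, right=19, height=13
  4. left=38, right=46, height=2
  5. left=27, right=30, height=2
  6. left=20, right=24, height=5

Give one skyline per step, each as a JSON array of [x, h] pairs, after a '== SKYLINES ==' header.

== SKYLINES ==
[[36,6],[38,0]]
[[36,14],[37,6],[38,0]]
[[8,13],[19,0],[36,14],[37,6],[38,0]]
[[8,13],[19,0],[36,14],[37,6],[38,2],[46,0]]
[[8,13],[19,0],[27,2],[30,0],[36,14],[37,6],[38,2],[46,0]]
[[8,13],[19,0],[20,5],[24,0],[27,2],[30,0],[36,14],[37,6],[38,2],[46,0]]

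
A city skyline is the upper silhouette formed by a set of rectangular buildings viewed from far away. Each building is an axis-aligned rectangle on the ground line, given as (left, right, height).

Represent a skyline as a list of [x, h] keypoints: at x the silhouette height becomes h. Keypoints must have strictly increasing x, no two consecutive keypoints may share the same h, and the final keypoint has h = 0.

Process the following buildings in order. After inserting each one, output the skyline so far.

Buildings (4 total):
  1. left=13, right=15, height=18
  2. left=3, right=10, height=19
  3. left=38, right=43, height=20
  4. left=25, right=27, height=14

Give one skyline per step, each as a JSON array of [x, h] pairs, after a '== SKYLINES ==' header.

== SKYLINES ==
[[13,18],[15,0]]
[[3,19],[10,0],[13,18],[15,0]]
[[3,19],[10,0],[13,18],[15,0],[38,20],[43,0]]
[[3,19],[10,0],[13,18],[15,0],[25,14],[27,0],[38,20],[43,0]]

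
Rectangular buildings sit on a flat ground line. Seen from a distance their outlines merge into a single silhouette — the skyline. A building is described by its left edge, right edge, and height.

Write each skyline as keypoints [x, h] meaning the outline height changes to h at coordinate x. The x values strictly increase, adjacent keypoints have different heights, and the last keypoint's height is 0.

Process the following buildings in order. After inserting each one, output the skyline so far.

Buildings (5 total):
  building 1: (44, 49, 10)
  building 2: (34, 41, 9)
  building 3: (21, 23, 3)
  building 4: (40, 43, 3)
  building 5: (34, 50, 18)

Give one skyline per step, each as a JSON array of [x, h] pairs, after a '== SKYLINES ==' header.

== SKYLINES ==
[[44,10],[49,0]]
[[34,9],[41,0],[44,10],[49,0]]
[[21,3],[23,0],[34,9],[41,0],[44,10],[49,0]]
[[21,3],[23,0],[34,9],[41,3],[43,0],[44,10],[49,0]]
[[21,3],[23,0],[34,18],[50,0]]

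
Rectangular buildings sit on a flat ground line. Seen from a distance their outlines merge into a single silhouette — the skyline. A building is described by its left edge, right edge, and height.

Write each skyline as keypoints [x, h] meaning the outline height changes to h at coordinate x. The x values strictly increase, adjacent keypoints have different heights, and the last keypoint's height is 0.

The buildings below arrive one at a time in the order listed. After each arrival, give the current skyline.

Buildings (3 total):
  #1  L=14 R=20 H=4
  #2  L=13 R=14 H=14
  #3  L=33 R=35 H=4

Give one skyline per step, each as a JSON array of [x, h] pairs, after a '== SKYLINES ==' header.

== SKYLINES ==
[[14,4],[20,0]]
[[13,14],[14,4],[20,0]]
[[13,14],[14,4],[20,0],[33,4],[35,0]]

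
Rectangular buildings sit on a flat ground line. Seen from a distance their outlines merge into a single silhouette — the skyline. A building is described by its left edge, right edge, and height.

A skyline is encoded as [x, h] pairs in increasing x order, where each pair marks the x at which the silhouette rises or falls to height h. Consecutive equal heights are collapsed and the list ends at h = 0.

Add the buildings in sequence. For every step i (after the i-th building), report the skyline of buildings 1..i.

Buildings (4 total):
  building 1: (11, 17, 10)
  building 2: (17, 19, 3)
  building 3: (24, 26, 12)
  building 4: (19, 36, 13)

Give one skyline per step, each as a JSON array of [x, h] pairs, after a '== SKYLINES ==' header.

== SKYLINES ==
[[11,10],[17,0]]
[[11,10],[17,3],[19,0]]
[[11,10],[17,3],[19,0],[24,12],[26,0]]
[[11,10],[17,3],[19,13],[36,0]]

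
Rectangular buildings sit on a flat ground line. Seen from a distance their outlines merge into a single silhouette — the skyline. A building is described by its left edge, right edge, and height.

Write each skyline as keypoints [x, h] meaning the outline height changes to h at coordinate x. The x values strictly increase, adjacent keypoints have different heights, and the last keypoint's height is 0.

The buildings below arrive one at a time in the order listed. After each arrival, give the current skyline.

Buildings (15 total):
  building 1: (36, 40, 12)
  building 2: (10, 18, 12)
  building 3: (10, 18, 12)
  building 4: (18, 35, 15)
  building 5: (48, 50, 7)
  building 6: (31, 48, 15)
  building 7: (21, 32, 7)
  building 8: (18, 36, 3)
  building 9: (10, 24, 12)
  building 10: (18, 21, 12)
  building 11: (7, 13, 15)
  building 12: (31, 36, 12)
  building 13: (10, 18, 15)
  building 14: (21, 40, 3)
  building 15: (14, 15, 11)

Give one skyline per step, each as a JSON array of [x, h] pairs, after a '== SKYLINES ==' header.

== SKYLINES ==
[[36,12],[40,0]]
[[10,12],[18,0],[36,12],[40,0]]
[[10,12],[18,0],[36,12],[40,0]]
[[10,12],[18,15],[35,0],[36,12],[40,0]]
[[10,12],[18,15],[35,0],[36,12],[40,0],[48,7],[50,0]]
[[10,12],[18,15],[48,7],[50,0]]
[[10,12],[18,15],[48,7],[50,0]]
[[10,12],[18,15],[48,7],[50,0]]
[[10,12],[18,15],[48,7],[50,0]]
[[10,12],[18,15],[48,7],[50,0]]
[[7,15],[13,12],[18,15],[48,7],[50,0]]
[[7,15],[13,12],[18,15],[48,7],[50,0]]
[[7,15],[48,7],[50,0]]
[[7,15],[48,7],[50,0]]
[[7,15],[48,7],[50,0]]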